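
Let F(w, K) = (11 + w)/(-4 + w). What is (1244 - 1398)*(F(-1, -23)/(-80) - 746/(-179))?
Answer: -2311463/3580 ≈ -645.66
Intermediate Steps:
F(w, K) = (11 + w)/(-4 + w)
(1244 - 1398)*(F(-1, -23)/(-80) - 746/(-179)) = (1244 - 1398)*(((11 - 1)/(-4 - 1))/(-80) - 746/(-179)) = -154*((10/(-5))*(-1/80) - 746*(-1/179)) = -154*(-⅕*10*(-1/80) + 746/179) = -154*(-2*(-1/80) + 746/179) = -154*(1/40 + 746/179) = -154*30019/7160 = -2311463/3580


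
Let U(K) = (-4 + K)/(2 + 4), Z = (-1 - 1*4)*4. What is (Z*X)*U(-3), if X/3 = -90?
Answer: -6300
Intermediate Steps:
X = -270 (X = 3*(-90) = -270)
Z = -20 (Z = (-1 - 4)*4 = -5*4 = -20)
U(K) = -⅔ + K/6 (U(K) = (-4 + K)/6 = (-4 + K)*(⅙) = -⅔ + K/6)
(Z*X)*U(-3) = (-20*(-270))*(-⅔ + (⅙)*(-3)) = 5400*(-⅔ - ½) = 5400*(-7/6) = -6300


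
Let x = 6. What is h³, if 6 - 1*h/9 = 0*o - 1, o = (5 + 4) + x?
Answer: 250047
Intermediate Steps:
o = 15 (o = (5 + 4) + 6 = 9 + 6 = 15)
h = 63 (h = 54 - 9*(0*15 - 1) = 54 - 9*(0 - 1) = 54 - 9*(-1) = 54 + 9 = 63)
h³ = 63³ = 250047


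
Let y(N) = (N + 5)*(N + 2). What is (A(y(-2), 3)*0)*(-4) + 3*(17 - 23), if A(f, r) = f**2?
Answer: -18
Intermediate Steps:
y(N) = (2 + N)*(5 + N) (y(N) = (5 + N)*(2 + N) = (2 + N)*(5 + N))
(A(y(-2), 3)*0)*(-4) + 3*(17 - 23) = ((10 + (-2)**2 + 7*(-2))**2*0)*(-4) + 3*(17 - 23) = ((10 + 4 - 14)**2*0)*(-4) + 3*(-6) = (0**2*0)*(-4) - 18 = (0*0)*(-4) - 18 = 0*(-4) - 18 = 0 - 18 = -18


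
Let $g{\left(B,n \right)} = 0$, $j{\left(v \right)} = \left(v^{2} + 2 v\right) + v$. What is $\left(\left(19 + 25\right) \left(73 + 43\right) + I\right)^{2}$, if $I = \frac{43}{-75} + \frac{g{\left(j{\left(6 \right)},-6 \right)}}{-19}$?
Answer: $\frac{146502921049}{5625} \approx 2.6045 \cdot 10^{7}$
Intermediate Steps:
$j{\left(v \right)} = v^{2} + 3 v$
$I = - \frac{43}{75}$ ($I = \frac{43}{-75} + \frac{0}{-19} = 43 \left(- \frac{1}{75}\right) + 0 \left(- \frac{1}{19}\right) = - \frac{43}{75} + 0 = - \frac{43}{75} \approx -0.57333$)
$\left(\left(19 + 25\right) \left(73 + 43\right) + I\right)^{2} = \left(\left(19 + 25\right) \left(73 + 43\right) - \frac{43}{75}\right)^{2} = \left(44 \cdot 116 - \frac{43}{75}\right)^{2} = \left(5104 - \frac{43}{75}\right)^{2} = \left(\frac{382757}{75}\right)^{2} = \frac{146502921049}{5625}$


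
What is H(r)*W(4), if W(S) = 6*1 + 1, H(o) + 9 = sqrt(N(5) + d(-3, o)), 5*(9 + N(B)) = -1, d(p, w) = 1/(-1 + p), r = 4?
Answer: -63 + 21*I*sqrt(105)/10 ≈ -63.0 + 21.519*I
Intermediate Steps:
N(B) = -46/5 (N(B) = -9 + (1/5)*(-1) = -9 - 1/5 = -46/5)
H(o) = -9 + 3*I*sqrt(105)/10 (H(o) = -9 + sqrt(-46/5 + 1/(-1 - 3)) = -9 + sqrt(-46/5 + 1/(-4)) = -9 + sqrt(-46/5 - 1/4) = -9 + sqrt(-189/20) = -9 + 3*I*sqrt(105)/10)
W(S) = 7 (W(S) = 6 + 1 = 7)
H(r)*W(4) = (-9 + 3*I*sqrt(105)/10)*7 = -63 + 21*I*sqrt(105)/10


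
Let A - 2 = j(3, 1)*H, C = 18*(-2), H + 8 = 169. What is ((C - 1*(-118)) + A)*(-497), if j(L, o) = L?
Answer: -281799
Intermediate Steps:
H = 161 (H = -8 + 169 = 161)
C = -36
A = 485 (A = 2 + 3*161 = 2 + 483 = 485)
((C - 1*(-118)) + A)*(-497) = ((-36 - 1*(-118)) + 485)*(-497) = ((-36 + 118) + 485)*(-497) = (82 + 485)*(-497) = 567*(-497) = -281799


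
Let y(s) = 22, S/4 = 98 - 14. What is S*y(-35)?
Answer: 7392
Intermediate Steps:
S = 336 (S = 4*(98 - 14) = 4*84 = 336)
S*y(-35) = 336*22 = 7392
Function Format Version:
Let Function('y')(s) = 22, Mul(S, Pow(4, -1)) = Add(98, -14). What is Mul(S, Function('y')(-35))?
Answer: 7392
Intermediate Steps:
S = 336 (S = Mul(4, Add(98, -14)) = Mul(4, 84) = 336)
Mul(S, Function('y')(-35)) = Mul(336, 22) = 7392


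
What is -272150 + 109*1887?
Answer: -66467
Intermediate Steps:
-272150 + 109*1887 = -272150 + 205683 = -66467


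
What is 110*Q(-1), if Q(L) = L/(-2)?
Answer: 55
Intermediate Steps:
Q(L) = -L/2 (Q(L) = L*(-½) = -L/2)
110*Q(-1) = 110*(-½*(-1)) = 110*(½) = 55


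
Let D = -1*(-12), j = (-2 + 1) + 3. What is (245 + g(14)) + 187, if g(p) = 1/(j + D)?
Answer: 6049/14 ≈ 432.07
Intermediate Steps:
j = 2 (j = -1 + 3 = 2)
D = 12
g(p) = 1/14 (g(p) = 1/(2 + 12) = 1/14)
(245 + g(14)) + 187 = (245 + 1/14) + 187 = 3431/14 + 187 = 6049/14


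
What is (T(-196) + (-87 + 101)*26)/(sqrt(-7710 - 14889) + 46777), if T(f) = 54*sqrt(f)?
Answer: 4256707/547027582 + 5103*sqrt(31)/547027582 + 8840853*I/547027582 - 2457*I*sqrt(31)/547027582 ≈ 0.0078335 + 0.016137*I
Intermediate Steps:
(T(-196) + (-87 + 101)*26)/(sqrt(-7710 - 14889) + 46777) = (54*sqrt(-196) + (-87 + 101)*26)/(sqrt(-7710 - 14889) + 46777) = (54*(14*I) + 14*26)/(sqrt(-22599) + 46777) = (756*I + 364)/(27*I*sqrt(31) + 46777) = (364 + 756*I)/(46777 + 27*I*sqrt(31))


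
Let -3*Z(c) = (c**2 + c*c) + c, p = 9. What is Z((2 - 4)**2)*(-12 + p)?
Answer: 36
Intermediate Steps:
Z(c) = -2*c**2/3 - c/3 (Z(c) = -((c**2 + c*c) + c)/3 = -((c**2 + c**2) + c)/3 = -(2*c**2 + c)/3 = -(c + 2*c**2)/3 = -2*c**2/3 - c/3)
Z((2 - 4)**2)*(-12 + p) = (-(2 - 4)**2*(1 + 2*(2 - 4)**2)/3)*(-12 + 9) = -1/3*(-2)**2*(1 + 2*(-2)**2)*(-3) = -1/3*4*(1 + 2*4)*(-3) = -1/3*4*(1 + 8)*(-3) = -1/3*4*9*(-3) = -12*(-3) = 36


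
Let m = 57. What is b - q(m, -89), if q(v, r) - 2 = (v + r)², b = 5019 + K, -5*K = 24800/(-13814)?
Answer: 27582131/6907 ≈ 3993.4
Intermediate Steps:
K = 2480/6907 (K = -4960/(-13814) = -4960*(-1)/13814 = -⅕*(-12400/6907) = 2480/6907 ≈ 0.35906)
b = 34668713/6907 (b = 5019 + 2480/6907 = 34668713/6907 ≈ 5019.4)
q(v, r) = 2 + (r + v)² (q(v, r) = 2 + (v + r)² = 2 + (r + v)²)
b - q(m, -89) = 34668713/6907 - (2 + (-89 + 57)²) = 34668713/6907 - (2 + (-32)²) = 34668713/6907 - (2 + 1024) = 34668713/6907 - 1*1026 = 34668713/6907 - 1026 = 27582131/6907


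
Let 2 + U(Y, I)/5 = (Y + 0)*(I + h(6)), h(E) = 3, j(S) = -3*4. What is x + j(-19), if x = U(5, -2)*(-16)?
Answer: -252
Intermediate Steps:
j(S) = -12
U(Y, I) = -10 + 5*Y*(3 + I) (U(Y, I) = -10 + 5*((Y + 0)*(I + 3)) = -10 + 5*(Y*(3 + I)) = -10 + 5*Y*(3 + I))
x = -240 (x = (-10 + 15*5 + 5*(-2)*5)*(-16) = (-10 + 75 - 50)*(-16) = 15*(-16) = -240)
x + j(-19) = -240 - 12 = -252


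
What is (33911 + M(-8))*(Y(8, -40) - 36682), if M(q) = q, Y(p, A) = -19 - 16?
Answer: -1244816451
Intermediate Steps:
Y(p, A) = -35
(33911 + M(-8))*(Y(8, -40) - 36682) = (33911 - 8)*(-35 - 36682) = 33903*(-36717) = -1244816451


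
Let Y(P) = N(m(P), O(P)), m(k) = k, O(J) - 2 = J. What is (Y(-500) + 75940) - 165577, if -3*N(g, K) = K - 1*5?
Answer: -268408/3 ≈ -89469.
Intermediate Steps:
O(J) = 2 + J
N(g, K) = 5/3 - K/3 (N(g, K) = -(K - 1*5)/3 = -(K - 5)/3 = -(-5 + K)/3 = 5/3 - K/3)
Y(P) = 1 - P/3 (Y(P) = 5/3 - (2 + P)/3 = 5/3 + (-2/3 - P/3) = 1 - P/3)
(Y(-500) + 75940) - 165577 = ((1 - 1/3*(-500)) + 75940) - 165577 = ((1 + 500/3) + 75940) - 165577 = (503/3 + 75940) - 165577 = 228323/3 - 165577 = -268408/3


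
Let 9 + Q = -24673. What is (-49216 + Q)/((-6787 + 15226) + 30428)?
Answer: -73898/38867 ≈ -1.9013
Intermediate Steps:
Q = -24682 (Q = -9 - 24673 = -24682)
(-49216 + Q)/((-6787 + 15226) + 30428) = (-49216 - 24682)/((-6787 + 15226) + 30428) = -73898/(8439 + 30428) = -73898/38867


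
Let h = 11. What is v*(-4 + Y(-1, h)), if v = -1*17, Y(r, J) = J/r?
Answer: 255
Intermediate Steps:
v = -17
v*(-4 + Y(-1, h)) = -17*(-4 + 11/(-1)) = -17*(-4 + 11*(-1)) = -17*(-4 - 11) = -17*(-15) = 255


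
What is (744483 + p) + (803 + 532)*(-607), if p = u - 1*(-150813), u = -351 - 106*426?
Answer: 39444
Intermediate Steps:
u = -45507 (u = -351 - 45156 = -45507)
p = 105306 (p = -45507 - 1*(-150813) = -45507 + 150813 = 105306)
(744483 + p) + (803 + 532)*(-607) = (744483 + 105306) + (803 + 532)*(-607) = 849789 + 1335*(-607) = 849789 - 810345 = 39444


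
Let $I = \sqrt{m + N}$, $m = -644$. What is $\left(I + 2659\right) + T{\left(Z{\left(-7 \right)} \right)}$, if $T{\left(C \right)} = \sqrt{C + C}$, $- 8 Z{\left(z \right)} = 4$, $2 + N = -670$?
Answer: $2659 + i + 2 i \sqrt{329} \approx 2659.0 + 37.277 i$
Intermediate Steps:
$N = -672$ ($N = -2 - 670 = -672$)
$Z{\left(z \right)} = - \frac{1}{2}$ ($Z{\left(z \right)} = \left(- \frac{1}{8}\right) 4 = - \frac{1}{2}$)
$T{\left(C \right)} = \sqrt{2} \sqrt{C}$ ($T{\left(C \right)} = \sqrt{2 C} = \sqrt{2} \sqrt{C}$)
$I = 2 i \sqrt{329}$ ($I = \sqrt{-644 - 672} = \sqrt{-1316} = 2 i \sqrt{329} \approx 36.277 i$)
$\left(I + 2659\right) + T{\left(Z{\left(-7 \right)} \right)} = \left(2 i \sqrt{329} + 2659\right) + \sqrt{2} \sqrt{- \frac{1}{2}} = \left(2659 + 2 i \sqrt{329}\right) + \sqrt{2} \frac{i \sqrt{2}}{2} = \left(2659 + 2 i \sqrt{329}\right) + i = 2659 + i + 2 i \sqrt{329}$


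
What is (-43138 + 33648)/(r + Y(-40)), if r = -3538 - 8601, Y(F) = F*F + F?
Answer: 9490/10579 ≈ 0.89706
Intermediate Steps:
Y(F) = F + F**2 (Y(F) = F**2 + F = F + F**2)
r = -12139
(-43138 + 33648)/(r + Y(-40)) = (-43138 + 33648)/(-12139 - 40*(1 - 40)) = -9490/(-12139 - 40*(-39)) = -9490/(-12139 + 1560) = -9490/(-10579) = -9490*(-1/10579) = 9490/10579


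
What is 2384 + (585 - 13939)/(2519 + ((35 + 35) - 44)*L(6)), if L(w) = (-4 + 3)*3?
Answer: 5805990/2441 ≈ 2378.5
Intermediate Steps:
L(w) = -3 (L(w) = -1*3 = -3)
2384 + (585 - 13939)/(2519 + ((35 + 35) - 44)*L(6)) = 2384 + (585 - 13939)/(2519 + ((35 + 35) - 44)*(-3)) = 2384 - 13354/(2519 + (70 - 44)*(-3)) = 2384 - 13354/(2519 + 26*(-3)) = 2384 - 13354/(2519 - 78) = 2384 - 13354/2441 = 5805990/2441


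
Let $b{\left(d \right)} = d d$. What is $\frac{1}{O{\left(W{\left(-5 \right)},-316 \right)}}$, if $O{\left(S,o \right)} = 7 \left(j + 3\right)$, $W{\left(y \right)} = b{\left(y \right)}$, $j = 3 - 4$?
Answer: $\frac{1}{14} \approx 0.071429$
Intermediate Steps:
$j = -1$ ($j = 3 - 4 = -1$)
$b{\left(d \right)} = d^{2}$
$W{\left(y \right)} = y^{2}$
$O{\left(S,o \right)} = 14$ ($O{\left(S,o \right)} = 7 \left(-1 + 3\right) = 7 \cdot 2 = 14$)
$\frac{1}{O{\left(W{\left(-5 \right)},-316 \right)}} = \frac{1}{14}$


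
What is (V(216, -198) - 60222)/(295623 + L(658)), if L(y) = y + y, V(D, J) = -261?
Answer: -60483/296939 ≈ -0.20369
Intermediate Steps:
L(y) = 2*y
(V(216, -198) - 60222)/(295623 + L(658)) = (-261 - 60222)/(295623 + 2*658) = -60483/(295623 + 1316) = -60483/296939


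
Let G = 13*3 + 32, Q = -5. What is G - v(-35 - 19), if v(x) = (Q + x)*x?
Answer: -3115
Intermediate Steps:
v(x) = x*(-5 + x) (v(x) = (-5 + x)*x = x*(-5 + x))
G = 71 (G = 39 + 32 = 71)
G - v(-35 - 19) = 71 - (-35 - 19)*(-5 + (-35 - 19)) = 71 - (-54)*(-5 - 54) = 71 - (-54)*(-59) = 71 - 1*3186 = 71 - 3186 = -3115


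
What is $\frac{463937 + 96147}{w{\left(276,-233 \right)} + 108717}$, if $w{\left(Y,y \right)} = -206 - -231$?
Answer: $\frac{280042}{54371} \approx 5.1506$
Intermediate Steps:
$w{\left(Y,y \right)} = 25$ ($w{\left(Y,y \right)} = -206 + 231 = 25$)
$\frac{463937 + 96147}{w{\left(276,-233 \right)} + 108717} = \frac{463937 + 96147}{25 + 108717} = \frac{560084}{108742} = 560084 \cdot \frac{1}{108742} = \frac{280042}{54371}$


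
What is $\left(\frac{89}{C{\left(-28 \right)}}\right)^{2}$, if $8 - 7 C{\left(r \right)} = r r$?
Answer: $\frac{388129}{602176} \approx 0.64454$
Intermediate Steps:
$C{\left(r \right)} = \frac{8}{7} - \frac{r^{2}}{7}$ ($C{\left(r \right)} = \frac{8}{7} - \frac{r r}{7} = \frac{8}{7} - \frac{r^{2}}{7}$)
$\left(\frac{89}{C{\left(-28 \right)}}\right)^{2} = \left(\frac{89}{\frac{8}{7} - \frac{\left(-28\right)^{2}}{7}}\right)^{2} = \left(\frac{89}{\frac{8}{7} - 112}\right)^{2} = \left(\frac{89}{- \frac{776}{7}}\right)^{2} = \left(89 \left(- \frac{7}{776}\right)\right)^{2} = \left(- \frac{623}{776}\right)^{2} = \frac{388129}{602176}$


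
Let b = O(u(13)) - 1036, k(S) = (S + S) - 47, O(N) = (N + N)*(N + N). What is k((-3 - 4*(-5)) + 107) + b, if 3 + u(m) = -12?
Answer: 65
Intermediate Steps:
u(m) = -15 (u(m) = -3 - 12 = -15)
O(N) = 4*N² (O(N) = (2*N)*(2*N) = 4*N²)
k(S) = -47 + 2*S (k(S) = 2*S - 47 = -47 + 2*S)
b = -136 (b = 4*(-15)² - 1036 = 4*225 - 1036 = 900 - 1036 = -136)
k((-3 - 4*(-5)) + 107) + b = (-47 + 2*((-3 - 4*(-5)) + 107)) - 136 = (-47 + 2*((-3 + 20) + 107)) - 136 = (-47 + 2*(17 + 107)) - 136 = (-47 + 2*124) - 136 = (-47 + 248) - 136 = 201 - 136 = 65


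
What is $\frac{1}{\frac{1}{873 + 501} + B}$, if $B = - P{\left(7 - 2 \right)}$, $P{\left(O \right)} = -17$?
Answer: $\frac{1374}{23359} \approx 0.058821$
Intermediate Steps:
$B = 17$ ($B = \left(-1\right) \left(-17\right) = 17$)
$\frac{1}{\frac{1}{873 + 501} + B} = \frac{1}{\frac{1}{873 + 501} + 17} = \frac{1}{\frac{1}{1374} + 17} = \frac{1}{\frac{23359}{1374}} = \frac{1374}{23359}$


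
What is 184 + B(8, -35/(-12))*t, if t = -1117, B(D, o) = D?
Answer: -8752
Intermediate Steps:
184 + B(8, -35/(-12))*t = 184 + 8*(-1117) = 184 - 8936 = -8752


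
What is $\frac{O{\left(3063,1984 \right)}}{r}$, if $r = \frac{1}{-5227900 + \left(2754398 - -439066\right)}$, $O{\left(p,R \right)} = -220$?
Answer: $447575920$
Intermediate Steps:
$r = - \frac{1}{2034436}$ ($r = \frac{1}{-5227900 + \left(2754398 + 439066\right)} = \frac{1}{-5227900 + 3193464} = \frac{1}{-2034436} = - \frac{1}{2034436} \approx -4.9154 \cdot 10^{-7}$)
$\frac{O{\left(3063,1984 \right)}}{r} = - \frac{220}{- \frac{1}{2034436}} = \left(-220\right) \left(-2034436\right) = 447575920$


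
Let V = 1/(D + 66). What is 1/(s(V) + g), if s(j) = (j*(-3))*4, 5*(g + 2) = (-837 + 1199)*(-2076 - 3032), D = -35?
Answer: -155/57322346 ≈ -2.7040e-6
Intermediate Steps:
V = 1/31 (V = 1/(-35 + 66) = 1/31 ≈ 0.032258)
g = -1849106/5 (g = -2 + ((-837 + 1199)*(-2076 - 3032))/5 = -2 + (362*(-5108))/5 = -2 + (1/5)*(-1849096) = -2 - 1849096/5 = -1849106/5 ≈ -3.6982e+5)
s(j) = -12*j (s(j) = -3*j*4 = -12*j)
1/(s(V) + g) = 1/(-12*1/31 - 1849106/5) = 1/(-12/31 - 1849106/5) = 1/(-57322346/155) = -155/57322346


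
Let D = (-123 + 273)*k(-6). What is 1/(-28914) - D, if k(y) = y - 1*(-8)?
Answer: -8674201/28914 ≈ -300.00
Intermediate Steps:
k(y) = 8 + y (k(y) = y + 8 = 8 + y)
D = 300 (D = (-123 + 273)*(8 - 6) = 150*2 = 300)
1/(-28914) - D = 1/(-28914) - 1*300 = -1/28914 - 300 = -8674201/28914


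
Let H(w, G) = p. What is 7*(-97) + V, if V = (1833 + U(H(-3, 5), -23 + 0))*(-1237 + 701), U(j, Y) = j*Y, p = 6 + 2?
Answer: -884543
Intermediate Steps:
p = 8
H(w, G) = 8
U(j, Y) = Y*j
V = -883864 (V = (1833 + (-23 + 0)*8)*(-1237 + 701) = (1833 - 23*8)*(-536) = (1833 - 184)*(-536) = 1649*(-536) = -883864)
7*(-97) + V = 7*(-97) - 883864 = -679 - 883864 = -884543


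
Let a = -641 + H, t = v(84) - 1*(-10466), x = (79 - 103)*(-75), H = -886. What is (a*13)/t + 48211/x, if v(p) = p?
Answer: 1891577/75960 ≈ 24.902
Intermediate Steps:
x = 1800 (x = -24*(-75) = 1800)
t = 10550 (t = 84 - 1*(-10466) = 84 + 10466 = 10550)
a = -1527 (a = -641 - 886 = -1527)
(a*13)/t + 48211/x = -1527*13/10550 + 48211/1800 = -19851*1/10550 + 48211*(1/1800) = -19851/10550 + 48211/1800 = 1891577/75960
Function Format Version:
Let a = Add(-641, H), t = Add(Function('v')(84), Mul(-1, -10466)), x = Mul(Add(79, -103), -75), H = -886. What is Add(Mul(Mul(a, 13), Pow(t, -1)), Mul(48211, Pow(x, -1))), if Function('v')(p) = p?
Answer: Rational(1891577, 75960) ≈ 24.902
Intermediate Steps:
x = 1800 (x = Mul(-24, -75) = 1800)
t = 10550 (t = Add(84, Mul(-1, -10466)) = Add(84, 10466) = 10550)
a = -1527 (a = Add(-641, -886) = -1527)
Add(Mul(Mul(a, 13), Pow(t, -1)), Mul(48211, Pow(x, -1))) = Add(Mul(Mul(-1527, 13), Pow(10550, -1)), Mul(48211, Pow(1800, -1))) = Add(Mul(-19851, Rational(1, 10550)), Mul(48211, Rational(1, 1800))) = Add(Rational(-19851, 10550), Rational(48211, 1800)) = Rational(1891577, 75960)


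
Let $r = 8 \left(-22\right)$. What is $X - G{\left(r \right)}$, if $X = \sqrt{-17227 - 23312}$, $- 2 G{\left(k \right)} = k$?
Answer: $-88 + i \sqrt{40539} \approx -88.0 + 201.34 i$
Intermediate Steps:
$r = -176$
$G{\left(k \right)} = - \frac{k}{2}$
$X = i \sqrt{40539}$ ($X = \sqrt{-40539} = i \sqrt{40539} \approx 201.34 i$)
$X - G{\left(r \right)} = i \sqrt{40539} - \left(- \frac{1}{2}\right) \left(-176\right) = i \sqrt{40539} - 88 = -88 + i \sqrt{40539}$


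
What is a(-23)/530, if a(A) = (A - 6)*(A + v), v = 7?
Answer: 232/265 ≈ 0.87547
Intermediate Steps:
a(A) = (-6 + A)*(7 + A) (a(A) = (A - 6)*(A + 7) = (-6 + A)*(7 + A))
a(-23)/530 = (-42 - 23 + (-23)**2)/530 = (-42 - 23 + 529)*(1/530) = 464*(1/530) = 232/265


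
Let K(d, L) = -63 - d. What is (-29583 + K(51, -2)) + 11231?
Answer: -18466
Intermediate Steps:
(-29583 + K(51, -2)) + 11231 = (-29583 + (-63 - 1*51)) + 11231 = (-29583 + (-63 - 51)) + 11231 = (-29583 - 114) + 11231 = -29697 + 11231 = -18466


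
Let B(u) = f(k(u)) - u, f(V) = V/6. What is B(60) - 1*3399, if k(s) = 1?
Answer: -20753/6 ≈ -3458.8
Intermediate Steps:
f(V) = V/6 (f(V) = V*(1/6) = V/6)
B(u) = 1/6 - u (B(u) = (1/6)*1 - u = 1/6 - u)
B(60) - 1*3399 = (1/6 - 1*60) - 1*3399 = (1/6 - 60) - 3399 = -359/6 - 3399 = -20753/6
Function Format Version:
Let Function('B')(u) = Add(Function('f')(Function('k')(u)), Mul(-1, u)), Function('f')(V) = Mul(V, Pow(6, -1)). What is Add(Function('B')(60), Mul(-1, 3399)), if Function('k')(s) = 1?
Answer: Rational(-20753, 6) ≈ -3458.8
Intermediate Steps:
Function('f')(V) = Mul(Rational(1, 6), V) (Function('f')(V) = Mul(V, Rational(1, 6)) = Mul(Rational(1, 6), V))
Function('B')(u) = Add(Rational(1, 6), Mul(-1, u)) (Function('B')(u) = Add(Mul(Rational(1, 6), 1), Mul(-1, u)) = Add(Rational(1, 6), Mul(-1, u)))
Add(Function('B')(60), Mul(-1, 3399)) = Add(Add(Rational(1, 6), Mul(-1, 60)), Mul(-1, 3399)) = Add(Add(Rational(1, 6), -60), -3399) = Add(Rational(-359, 6), -3399) = Rational(-20753, 6)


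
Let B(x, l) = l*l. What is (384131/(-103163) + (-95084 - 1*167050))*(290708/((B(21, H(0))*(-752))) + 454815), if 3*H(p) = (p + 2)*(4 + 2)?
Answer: -36994999541380209239/310314304 ≈ -1.1922e+11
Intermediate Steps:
H(p) = 4 + 2*p (H(p) = ((p + 2)*(4 + 2))/3 = ((2 + p)*6)/3 = (12 + 6*p)/3 = 4 + 2*p)
B(x, l) = l²
(384131/(-103163) + (-95084 - 1*167050))*(290708/((B(21, H(0))*(-752))) + 454815) = (384131/(-103163) + (-95084 - 1*167050))*(290708/(((4 + 2*0)²*(-752))) + 454815) = (384131*(-1/103163) + (-95084 - 167050))*(290708/(((4 + 0)²*(-752))) + 454815) = (-384131/103163 - 262134)*(290708/((4²*(-752))) + 454815) = -27042913973*(290708/((16*(-752))) + 454815)/103163 = -27042913973*(290708/(-12032) + 454815)/103163 = -27042913973*(290708*(-1/12032) + 454815)/103163 = -27042913973*(-72677/3008 + 454815)/103163 = -27042913973/103163*1368010843/3008 = -36994999541380209239/310314304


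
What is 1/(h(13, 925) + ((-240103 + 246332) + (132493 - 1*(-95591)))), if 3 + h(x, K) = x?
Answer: 1/234323 ≈ 4.2676e-6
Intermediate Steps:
h(x, K) = -3 + x
1/(h(13, 925) + ((-240103 + 246332) + (132493 - 1*(-95591)))) = 1/((-3 + 13) + ((-240103 + 246332) + (132493 - 1*(-95591)))) = 1/(10 + (6229 + (132493 + 95591))) = 1/(10 + (6229 + 228084)) = 1/(10 + 234313) = 1/234323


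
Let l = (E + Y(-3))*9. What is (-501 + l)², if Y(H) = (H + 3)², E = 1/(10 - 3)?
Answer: 12236004/49 ≈ 2.4971e+5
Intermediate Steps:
E = ⅐ (E = 1/7 = ⅐ ≈ 0.14286)
Y(H) = (3 + H)²
l = 9/7 (l = (⅐ + (3 - 3)²)*9 = (⅐ + 0²)*9 = (⅐ + 0)*9 = (⅐)*9 = 9/7 ≈ 1.2857)
(-501 + l)² = (-501 + 9/7)² = (-3498/7)² = 12236004/49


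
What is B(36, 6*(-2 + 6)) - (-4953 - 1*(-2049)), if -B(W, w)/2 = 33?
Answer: 2838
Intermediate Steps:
B(W, w) = -66 (B(W, w) = -2*33 = -66)
B(36, 6*(-2 + 6)) - (-4953 - 1*(-2049)) = -66 - (-4953 - 1*(-2049)) = -66 - (-4953 + 2049) = -66 - 1*(-2904) = -66 + 2904 = 2838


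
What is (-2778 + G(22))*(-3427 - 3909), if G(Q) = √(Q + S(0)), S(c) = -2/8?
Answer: 20379408 - 3668*√87 ≈ 2.0345e+7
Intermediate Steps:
S(c) = -¼ (S(c) = -2*⅛ = -¼)
G(Q) = √(-¼ + Q) (G(Q) = √(Q - ¼) = √(-¼ + Q))
(-2778 + G(22))*(-3427 - 3909) = (-2778 + √(-1 + 4*22)/2)*(-3427 - 3909) = (-2778 + √(-1 + 88)/2)*(-7336) = (-2778 + √87/2)*(-7336) = 20379408 - 3668*√87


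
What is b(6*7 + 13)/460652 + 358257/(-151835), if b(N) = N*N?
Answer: -164572502689/69943096420 ≈ -2.3529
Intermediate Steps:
b(N) = N²
b(6*7 + 13)/460652 + 358257/(-151835) = (6*7 + 13)²/460652 + 358257/(-151835) = (42 + 13)²*(1/460652) + 358257*(-1/151835) = 55²*(1/460652) - 358257/151835 = 3025*(1/460652) - 358257/151835 = 3025/460652 - 358257/151835 = -164572502689/69943096420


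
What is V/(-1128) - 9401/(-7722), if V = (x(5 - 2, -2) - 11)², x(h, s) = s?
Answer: 1549885/1451736 ≈ 1.0676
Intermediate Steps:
V = 169 (V = (-2 - 11)² = (-13)² = 169)
V/(-1128) - 9401/(-7722) = 169/(-1128) - 9401/(-7722) = 169*(-1/1128) - 9401*(-1/7722) = -169/1128 + 9401/7722 = 1549885/1451736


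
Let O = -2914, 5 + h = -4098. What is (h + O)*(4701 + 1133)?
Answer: -40937178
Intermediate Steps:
h = -4103 (h = -5 - 4098 = -4103)
(h + O)*(4701 + 1133) = (-4103 - 2914)*(4701 + 1133) = -7017*5834 = -40937178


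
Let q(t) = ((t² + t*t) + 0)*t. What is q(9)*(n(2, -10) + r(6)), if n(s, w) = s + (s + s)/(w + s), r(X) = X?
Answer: 10935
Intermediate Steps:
q(t) = 2*t³ (q(t) = ((t² + t²) + 0)*t = (2*t² + 0)*t = (2*t²)*t = 2*t³)
n(s, w) = s + 2*s/(s + w) (n(s, w) = s + (2*s)/(s + w) = s + 2*s/(s + w))
q(9)*(n(2, -10) + r(6)) = (2*9³)*(2*(2 + 2 - 10)/(2 - 10) + 6) = (2*729)*(2*(-6)/(-8) + 6) = 1458*(2*(-⅛)*(-6) + 6) = 1458*(3/2 + 6) = 1458*(15/2) = 10935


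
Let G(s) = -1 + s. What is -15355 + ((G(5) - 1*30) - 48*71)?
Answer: -18789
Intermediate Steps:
-15355 + ((G(5) - 1*30) - 48*71) = -15355 + (((-1 + 5) - 1*30) - 48*71) = -15355 + ((4 - 30) - 3408) = -15355 + (-26 - 3408) = -15355 - 3434 = -18789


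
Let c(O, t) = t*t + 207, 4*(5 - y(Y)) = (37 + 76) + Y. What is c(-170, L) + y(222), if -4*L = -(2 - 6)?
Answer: 517/4 ≈ 129.25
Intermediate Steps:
y(Y) = -93/4 - Y/4 (y(Y) = 5 - ((37 + 76) + Y)/4 = 5 - (113 + Y)/4 = 5 + (-113/4 - Y/4) = -93/4 - Y/4)
L = -1 (L = -(-1)*(2 - 6)/4 = -(-1)*(-4)/4 = -¼*4 = -1)
c(O, t) = 207 + t² (c(O, t) = t² + 207 = 207 + t²)
c(-170, L) + y(222) = (207 + (-1)²) + (-93/4 - ¼*222) = (207 + 1) + (-93/4 - 111/2) = 208 - 315/4 = 517/4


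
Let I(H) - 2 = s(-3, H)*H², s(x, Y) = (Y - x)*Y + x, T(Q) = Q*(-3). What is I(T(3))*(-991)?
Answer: -4095803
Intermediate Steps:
T(Q) = -3*Q
s(x, Y) = x + Y*(Y - x) (s(x, Y) = Y*(Y - x) + x = x + Y*(Y - x))
I(H) = 2 + H²*(-3 + H² + 3*H) (I(H) = 2 + (-3 + H² - 1*H*(-3))*H² = 2 + (-3 + H² + 3*H)*H² = 2 + H²*(-3 + H² + 3*H))
I(T(3))*(-991) = (2 + (-3*3)²*(-3 + (-3*3)² + 3*(-3*3)))*(-991) = (2 + (-9)²*(-3 + (-9)² + 3*(-9)))*(-991) = (2 + 81*(-3 + 81 - 27))*(-991) = (2 + 81*51)*(-991) = (2 + 4131)*(-991) = 4133*(-991) = -4095803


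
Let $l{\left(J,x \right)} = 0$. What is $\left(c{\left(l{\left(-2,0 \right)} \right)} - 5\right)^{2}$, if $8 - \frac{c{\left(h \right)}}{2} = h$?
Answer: $121$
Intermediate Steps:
$c{\left(h \right)} = 16 - 2 h$
$\left(c{\left(l{\left(-2,0 \right)} \right)} - 5\right)^{2} = \left(\left(16 - 0\right) - 5\right)^{2} = \left(\left(16 + 0\right) - 5\right)^{2} = \left(16 - 5\right)^{2} = 11^{2} = 121$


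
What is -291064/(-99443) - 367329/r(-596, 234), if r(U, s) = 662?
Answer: -36335613379/65831266 ≈ -551.95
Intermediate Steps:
-291064/(-99443) - 367329/r(-596, 234) = -291064/(-99443) - 367329/662 = -291064*(-1/99443) - 367329*1/662 = 291064/99443 - 367329/662 = -36335613379/65831266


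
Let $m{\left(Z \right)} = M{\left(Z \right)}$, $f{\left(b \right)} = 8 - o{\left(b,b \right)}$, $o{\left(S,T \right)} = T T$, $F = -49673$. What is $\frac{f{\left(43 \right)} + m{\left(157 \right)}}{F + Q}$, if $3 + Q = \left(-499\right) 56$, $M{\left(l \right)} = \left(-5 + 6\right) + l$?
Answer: $\frac{1683}{77620} \approx 0.021683$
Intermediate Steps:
$o{\left(S,T \right)} = T^{2}$
$f{\left(b \right)} = 8 - b^{2}$
$M{\left(l \right)} = 1 + l$
$m{\left(Z \right)} = 1 + Z$
$Q = -27947$ ($Q = -3 - 27944 = -27947$)
$\frac{f{\left(43 \right)} + m{\left(157 \right)}}{F + Q} = \frac{\left(8 - 43^{2}\right) + \left(1 + 157\right)}{-49673 - 27947} = \frac{\left(8 - 1849\right) + 158}{-77620} = \left(\left(8 - 1849\right) + 158\right) \left(- \frac{1}{77620}\right) = \left(-1841 + 158\right) \left(- \frac{1}{77620}\right) = \left(-1683\right) \left(- \frac{1}{77620}\right) = \frac{1683}{77620}$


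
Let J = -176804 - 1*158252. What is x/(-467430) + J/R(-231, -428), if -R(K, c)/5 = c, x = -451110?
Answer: -1297082089/8335835 ≈ -155.60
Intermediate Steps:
R(K, c) = -5*c
J = -335056 (J = -176804 - 158252 = -335056)
x/(-467430) + J/R(-231, -428) = -451110/(-467430) - 335056/((-5*(-428))) = -451110*(-1/467430) - 335056/2140 = 15037/15581 - 335056*1/2140 = 15037/15581 - 83764/535 = -1297082089/8335835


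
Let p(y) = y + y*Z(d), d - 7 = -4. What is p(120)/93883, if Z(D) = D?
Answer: 480/93883 ≈ 0.0051127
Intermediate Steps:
d = 3 (d = 7 - 4 = 3)
p(y) = 4*y (p(y) = y + y*3 = y + 3*y = 4*y)
p(120)/93883 = (4*120)/93883 = 480*(1/93883) = 480/93883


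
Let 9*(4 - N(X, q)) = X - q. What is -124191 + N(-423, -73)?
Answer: -1117333/9 ≈ -1.2415e+5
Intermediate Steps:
N(X, q) = 4 - X/9 + q/9 (N(X, q) = 4 - (X - q)/9 = 4 + (-X/9 + q/9) = 4 - X/9 + q/9)
-124191 + N(-423, -73) = -124191 + (4 - 1/9*(-423) + (1/9)*(-73)) = -124191 + (4 + 47 - 73/9) = -124191 + 386/9 = -1117333/9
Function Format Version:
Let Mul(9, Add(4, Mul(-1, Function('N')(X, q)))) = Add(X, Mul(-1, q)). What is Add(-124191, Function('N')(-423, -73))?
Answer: Rational(-1117333, 9) ≈ -1.2415e+5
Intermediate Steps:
Function('N')(X, q) = Add(4, Mul(Rational(-1, 9), X), Mul(Rational(1, 9), q)) (Function('N')(X, q) = Add(4, Mul(Rational(-1, 9), Add(X, Mul(-1, q)))) = Add(4, Add(Mul(Rational(-1, 9), X), Mul(Rational(1, 9), q))) = Add(4, Mul(Rational(-1, 9), X), Mul(Rational(1, 9), q)))
Add(-124191, Function('N')(-423, -73)) = Add(-124191, Add(4, Mul(Rational(-1, 9), -423), Mul(Rational(1, 9), -73))) = Add(-124191, Add(4, 47, Rational(-73, 9))) = Add(-124191, Rational(386, 9)) = Rational(-1117333, 9)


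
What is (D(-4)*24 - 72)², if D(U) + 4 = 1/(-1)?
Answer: 36864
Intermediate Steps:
D(U) = -5 (D(U) = -4 + 1/(-1) = -4 - 1 = -5)
(D(-4)*24 - 72)² = (-5*24 - 72)² = (-120 - 72)² = (-192)² = 36864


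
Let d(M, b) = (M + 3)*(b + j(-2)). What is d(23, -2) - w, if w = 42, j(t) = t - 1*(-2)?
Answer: -94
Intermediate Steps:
j(t) = 2 + t (j(t) = t + 2 = 2 + t)
d(M, b) = b*(3 + M) (d(M, b) = (M + 3)*(b + (2 - 2)) = (3 + M)*(b + 0) = (3 + M)*b = b*(3 + M))
d(23, -2) - w = -2*(3 + 23) - 1*42 = -2*26 - 42 = -52 - 42 = -94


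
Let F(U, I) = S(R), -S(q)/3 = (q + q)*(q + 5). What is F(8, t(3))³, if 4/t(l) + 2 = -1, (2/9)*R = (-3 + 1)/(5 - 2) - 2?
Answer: -128024064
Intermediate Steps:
R = -12 (R = 9*((-3 + 1)/(5 - 2) - 2)/2 = 9*(-2/3 - 2)/2 = 9*(-2*⅓ - 2)/2 = 9*(-⅔ - 2)/2 = (9/2)*(-8/3) = -12)
t(l) = -4/3 (t(l) = 4/(-2 - 1) = 4/(-3) = 4*(-⅓) = -4/3)
S(q) = -6*q*(5 + q) (S(q) = -3*(q + q)*(q + 5) = -3*2*q*(5 + q) = -6*q*(5 + q))
F(U, I) = -504 (F(U, I) = -6*(-12)*(5 - 12) = -6*(-12)*(-7) = -504)
F(8, t(3))³ = (-504)³ = -128024064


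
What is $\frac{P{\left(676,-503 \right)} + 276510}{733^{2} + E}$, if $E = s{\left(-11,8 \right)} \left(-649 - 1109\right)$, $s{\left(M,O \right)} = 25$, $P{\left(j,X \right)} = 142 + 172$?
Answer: $\frac{276824}{493339} \approx 0.56112$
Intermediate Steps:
$P{\left(j,X \right)} = 314$
$E = -43950$ ($E = 25 \left(-649 - 1109\right) = 25 \left(-1758\right) = -43950$)
$\frac{P{\left(676,-503 \right)} + 276510}{733^{2} + E} = \frac{314 + 276510}{733^{2} - 43950} = \frac{276824}{537289 - 43950} = \frac{276824}{493339}$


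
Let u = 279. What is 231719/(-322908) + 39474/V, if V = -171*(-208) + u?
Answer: 493337711/1286142564 ≈ 0.38358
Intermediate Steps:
V = 35847 (V = -171*(-208) + 279 = 35568 + 279 = 35847)
231719/(-322908) + 39474/V = 231719/(-322908) + 39474/35847 = 231719*(-1/322908) + 39474*(1/35847) = -231719/322908 + 4386/3983 = 493337711/1286142564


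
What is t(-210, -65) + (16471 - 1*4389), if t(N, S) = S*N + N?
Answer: 25522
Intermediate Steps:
t(N, S) = N + N*S (t(N, S) = N*S + N = N + N*S)
t(-210, -65) + (16471 - 1*4389) = -210*(1 - 65) + (16471 - 1*4389) = -210*(-64) + (16471 - 4389) = 13440 + 12082 = 25522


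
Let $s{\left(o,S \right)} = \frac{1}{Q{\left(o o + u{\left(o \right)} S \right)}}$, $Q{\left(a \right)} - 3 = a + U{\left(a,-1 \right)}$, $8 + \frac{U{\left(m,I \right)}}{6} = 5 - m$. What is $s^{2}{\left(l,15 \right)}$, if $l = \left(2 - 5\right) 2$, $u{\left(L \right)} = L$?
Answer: $\frac{1}{65025} \approx 1.5379 \cdot 10^{-5}$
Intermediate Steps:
$U{\left(m,I \right)} = -18 - 6 m$ ($U{\left(m,I \right)} = -48 + 6 \left(5 - m\right) = -48 - \left(-30 + 6 m\right) = -18 - 6 m$)
$l = -6$ ($l = \left(-3\right) 2 = -6$)
$Q{\left(a \right)} = -15 - 5 a$ ($Q{\left(a \right)} = 3 - \left(18 + 5 a\right) = -15 - 5 a$)
$s{\left(o,S \right)} = \frac{1}{-15 - 5 o^{2} - 5 S o}$ ($s{\left(o,S \right)} = \frac{1}{-15 - 5 \left(o o + o S\right)} = \frac{1}{-15 - 5 \left(o^{2} + S o\right)} = \frac{1}{-15 - \left(5 o^{2} + 5 S o\right)} = \frac{1}{-15 - 5 o^{2} - 5 S o}$)
$s^{2}{\left(l,15 \right)} = \left(\frac{1}{5 \left(-3 - \left(-6\right)^{2} - 15 \left(-6\right)\right)}\right)^{2} = \left(\frac{1}{5 \left(-3 - 36 + 90\right)}\right)^{2} = \left(\frac{1}{5 \cdot 51}\right)^{2} = \left(\frac{1}{5} \cdot \frac{1}{51}\right)^{2} = \left(\frac{1}{255}\right)^{2} = \frac{1}{65025}$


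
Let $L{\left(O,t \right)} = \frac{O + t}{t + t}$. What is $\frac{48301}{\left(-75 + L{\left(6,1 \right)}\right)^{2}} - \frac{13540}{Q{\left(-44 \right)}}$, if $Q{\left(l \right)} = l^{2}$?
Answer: $\frac{200751}{81796} \approx 2.4543$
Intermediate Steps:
$L{\left(O,t \right)} = \frac{O + t}{2 t}$
$\frac{48301}{\left(-75 + L{\left(6,1 \right)}\right)^{2}} - \frac{13540}{Q{\left(-44 \right)}} = \frac{48301}{\left(-75 + \frac{6 + 1}{2 \cdot 1}\right)^{2}} - \frac{13540}{\left(-44\right)^{2}} = \frac{48301}{\left(-75 + \frac{1}{2} \cdot 1 \cdot 7\right)^{2}} - \frac{13540}{1936} = \frac{48301}{\left(-75 + \frac{7}{2}\right)^{2}} - \frac{3385}{484} = \frac{48301}{\left(- \frac{143}{2}\right)^{2}} - \frac{3385}{484} = \frac{48301}{\frac{20449}{4}} - \frac{3385}{484} = 48301 \cdot \frac{4}{20449} - \frac{3385}{484} = \frac{17564}{1859} - \frac{3385}{484} = \frac{200751}{81796}$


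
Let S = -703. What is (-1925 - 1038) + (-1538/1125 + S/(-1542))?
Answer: -1713881657/578250 ≈ -2963.9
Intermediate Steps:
(-1925 - 1038) + (-1538/1125 + S/(-1542)) = (-1925 - 1038) + (-1538/1125 - 703/(-1542)) = -2963 + (-1538*1/1125 - 703*(-1/1542)) = -2963 + (-1538/1125 + 703/1542) = -2963 - 526907/578250 = -1713881657/578250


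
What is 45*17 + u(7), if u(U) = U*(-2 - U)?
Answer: 702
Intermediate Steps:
45*17 + u(7) = 45*17 - 1*7*(2 + 7) = 765 - 1*7*9 = 765 - 63 = 702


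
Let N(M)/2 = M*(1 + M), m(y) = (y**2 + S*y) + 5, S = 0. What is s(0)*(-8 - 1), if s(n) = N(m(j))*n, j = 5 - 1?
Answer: 0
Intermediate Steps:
j = 4
m(y) = 5 + y**2 (m(y) = (y**2 + 0*y) + 5 = (y**2 + 0) + 5 = y**2 + 5 = 5 + y**2)
N(M) = 2*M*(1 + M) (N(M) = 2*(M*(1 + M)) = 2*M*(1 + M))
s(n) = 924*n (s(n) = (2*(5 + 4**2)*(1 + (5 + 4**2)))*n = (2*(5 + 16)*(1 + (5 + 16)))*n = (2*21*(1 + 21))*n = (2*21*22)*n = 924*n)
s(0)*(-8 - 1) = (924*0)*(-8 - 1) = 0*(-9) = 0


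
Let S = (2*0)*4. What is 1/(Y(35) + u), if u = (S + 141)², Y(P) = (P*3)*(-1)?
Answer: 1/19776 ≈ 5.0566e-5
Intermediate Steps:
S = 0 (S = 0*4 = 0)
Y(P) = -3*P (Y(P) = (3*P)*(-1) = -3*P)
u = 19881 (u = (0 + 141)² = 141² = 19881)
1/(Y(35) + u) = 1/(-3*35 + 19881) = 1/(-105 + 19881) = 1/19776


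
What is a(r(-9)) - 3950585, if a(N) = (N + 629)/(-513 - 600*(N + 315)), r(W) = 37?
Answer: -278796734257/70571 ≈ -3.9506e+6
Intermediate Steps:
a(N) = (629 + N)/(-189513 - 600*N) (a(N) = (629 + N)/(-513 - 600*(315 + N)) = (629 + N)/(-513 + (-189000 - 600*N)) = (629 + N)/(-189513 - 600*N))
a(r(-9)) - 3950585 = (-629 - 1*37)/(3*(63171 + 200*37)) - 3950585 = (-629 - 37)/(3*(63171 + 7400)) - 3950585 = (1/3)*(-666)/70571 - 3950585 = (1/3)*(1/70571)*(-666) - 3950585 = -222/70571 - 3950585 = -278796734257/70571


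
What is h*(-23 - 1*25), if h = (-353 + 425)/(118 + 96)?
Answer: -1728/107 ≈ -16.150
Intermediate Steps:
h = 36/107 (h = 72/214 = 72*(1/214) = 36/107 ≈ 0.33645)
h*(-23 - 1*25) = 36*(-23 - 1*25)/107 = 36*(-23 - 25)/107 = (36/107)*(-48) = -1728/107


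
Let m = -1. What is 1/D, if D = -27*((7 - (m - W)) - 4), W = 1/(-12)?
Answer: -4/423 ≈ -0.0094563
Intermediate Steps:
W = -1/12 ≈ -0.083333
D = -423/4 (D = -27*((7 - (-1 - 1*(-1/12))) - 4) = -27*((7 - (-1 + 1/12)) - 4) = -27*((7 - 1*(-11/12)) - 4) = -27*((7 + 11/12) - 4) = -27*(95/12 - 4) = -27*47/12 = -423/4 ≈ -105.75)
1/D = 1/(-423/4) = -4/423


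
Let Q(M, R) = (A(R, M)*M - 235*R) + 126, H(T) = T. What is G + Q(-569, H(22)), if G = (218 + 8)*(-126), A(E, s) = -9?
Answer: -28399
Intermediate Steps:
Q(M, R) = 126 - 235*R - 9*M (Q(M, R) = (-9*M - 235*R) + 126 = (-235*R - 9*M) + 126 = 126 - 235*R - 9*M)
G = -28476 (G = 226*(-126) = -28476)
G + Q(-569, H(22)) = -28476 + (126 - 235*22 - 9*(-569)) = -28476 + (126 - 5170 + 5121) = -28476 + 77 = -28399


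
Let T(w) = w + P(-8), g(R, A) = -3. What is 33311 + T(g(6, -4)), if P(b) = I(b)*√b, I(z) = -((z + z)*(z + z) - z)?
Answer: 33308 - 528*I*√2 ≈ 33308.0 - 746.71*I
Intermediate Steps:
I(z) = z - 4*z² (I(z) = -((2*z)*(2*z) - z) = -(4*z² - z) = -(-z + 4*z²) = z - 4*z²)
P(b) = b^(3/2)*(1 - 4*b) (P(b) = (b*(1 - 4*b))*√b = b^(3/2)*(1 - 4*b))
T(w) = w - 528*I*√2 (T(w) = w + (-8)^(3/2)*(1 - 4*(-8)) = w + (-16*I*√2)*(1 + 32) = w - 16*I*√2*33 = w - 528*I*√2)
33311 + T(g(6, -4)) = 33311 + (-3 - 528*I*√2) = 33308 - 528*I*√2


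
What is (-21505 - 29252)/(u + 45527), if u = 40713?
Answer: -7251/12320 ≈ -0.58856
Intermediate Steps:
(-21505 - 29252)/(u + 45527) = (-21505 - 29252)/(40713 + 45527) = -50757/86240 = -50757*1/86240 = -7251/12320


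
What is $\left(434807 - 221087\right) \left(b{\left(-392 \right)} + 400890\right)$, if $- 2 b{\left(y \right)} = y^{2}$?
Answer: $69257675760$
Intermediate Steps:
$b{\left(y \right)} = - \frac{y^{2}}{2}$
$\left(434807 - 221087\right) \left(b{\left(-392 \right)} + 400890\right) = \left(434807 - 221087\right) \left(- \frac{\left(-392\right)^{2}}{2} + 400890\right) = 213720 \left(\left(- \frac{1}{2}\right) 153664 + 400890\right) = 213720 \left(-76832 + 400890\right) = 213720 \cdot 324058 = 69257675760$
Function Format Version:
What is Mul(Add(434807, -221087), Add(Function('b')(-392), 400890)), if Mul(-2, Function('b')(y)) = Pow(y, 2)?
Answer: 69257675760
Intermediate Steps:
Function('b')(y) = Mul(Rational(-1, 2), Pow(y, 2))
Mul(Add(434807, -221087), Add(Function('b')(-392), 400890)) = Mul(Add(434807, -221087), Add(Mul(Rational(-1, 2), Pow(-392, 2)), 400890)) = Mul(213720, Add(Mul(Rational(-1, 2), 153664), 400890)) = Mul(213720, Add(-76832, 400890)) = Mul(213720, 324058) = 69257675760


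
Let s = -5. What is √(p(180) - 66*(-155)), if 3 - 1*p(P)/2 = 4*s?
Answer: 2*√2569 ≈ 101.37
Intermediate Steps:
p(P) = 46 (p(P) = 6 - 8*(-5) = 6 - 2*(-20) = 6 + 40 = 46)
√(p(180) - 66*(-155)) = √(46 - 66*(-155)) = √(46 + 10230) = √10276 = 2*√2569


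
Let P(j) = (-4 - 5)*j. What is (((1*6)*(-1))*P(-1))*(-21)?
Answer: 1134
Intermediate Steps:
P(j) = -9*j
(((1*6)*(-1))*P(-1))*(-21) = (((1*6)*(-1))*(-9*(-1)))*(-21) = ((6*(-1))*9)*(-21) = -6*9*(-21) = -54*(-21) = 1134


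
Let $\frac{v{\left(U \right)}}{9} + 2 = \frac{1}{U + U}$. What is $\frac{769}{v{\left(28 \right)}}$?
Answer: $- \frac{43064}{999} \approx -43.107$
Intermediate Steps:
$v{\left(U \right)} = -18 + \frac{9}{2 U}$ ($v{\left(U \right)} = -18 + \frac{9}{U + U} = -18 + \frac{9}{2 U}$)
$\frac{769}{v{\left(28 \right)}} = \frac{769}{-18 + \frac{9}{2 \cdot 28}} = \frac{769}{-18 + \frac{9}{2} \cdot \frac{1}{28}} = \frac{769}{-18 + \frac{9}{56}} = \frac{769}{- \frac{999}{56}} = 769 \left(- \frac{56}{999}\right) = - \frac{43064}{999}$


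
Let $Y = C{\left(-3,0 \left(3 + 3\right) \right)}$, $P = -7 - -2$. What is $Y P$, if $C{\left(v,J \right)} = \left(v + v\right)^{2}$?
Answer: $-180$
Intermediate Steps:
$C{\left(v,J \right)} = 4 v^{2}$ ($C{\left(v,J \right)} = \left(2 v\right)^{2} = 4 v^{2}$)
$P = -5$ ($P = -7 + 2 = -5$)
$Y = 36$ ($Y = 4 \left(-3\right)^{2} = 4 \cdot 9 = 36$)
$Y P = 36 \left(-5\right) = -180$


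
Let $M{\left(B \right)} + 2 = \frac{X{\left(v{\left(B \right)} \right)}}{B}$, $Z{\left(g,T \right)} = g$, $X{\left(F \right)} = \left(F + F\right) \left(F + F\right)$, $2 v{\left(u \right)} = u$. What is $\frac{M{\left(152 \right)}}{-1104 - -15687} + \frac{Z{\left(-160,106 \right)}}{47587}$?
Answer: $\frac{1601590}{231320407} \approx 0.0069237$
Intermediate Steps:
$v{\left(u \right)} = \frac{u}{2}$
$X{\left(F \right)} = 4 F^{2}$ ($X{\left(F \right)} = 2 F 2 F = 4 F^{2}$)
$M{\left(B \right)} = -2 + B$ ($M{\left(B \right)} = -2 + \frac{4 \left(\frac{B}{2}\right)^{2}}{B} = -2 + \frac{4 \frac{B^{2}}{4}}{B} = -2 + \frac{B^{2}}{B} = -2 + B$)
$\frac{M{\left(152 \right)}}{-1104 - -15687} + \frac{Z{\left(-160,106 \right)}}{47587} = \frac{-2 + 152}{-1104 - -15687} - \frac{160}{47587} = \frac{150}{-1104 + 15687} - \frac{160}{47587} = \frac{150}{14583} - \frac{160}{47587} = 150 \cdot \frac{1}{14583} - \frac{160}{47587} = \frac{50}{4861} - \frac{160}{47587} = \frac{1601590}{231320407}$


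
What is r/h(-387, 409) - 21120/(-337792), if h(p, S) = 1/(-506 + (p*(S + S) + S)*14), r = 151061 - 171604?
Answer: 239984802137973/2639 ≈ 9.0938e+10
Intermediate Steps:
r = -20543
h(p, S) = 1/(-506 + 14*S + 28*S*p) (h(p, S) = 1/(-506 + (p*(2*S) + S)*14) = 1/(-506 + (2*S*p + S)*14) = 1/(-506 + (S + 2*S*p)*14) = 1/(-506 + (14*S + 28*S*p)) = 1/(-506 + 14*S + 28*S*p))
r/h(-387, 409) - 21120/(-337792) = -20543/(1/(2*(-253 + 7*409 + 14*409*(-387)))) - 21120/(-337792) = -20543/(1/(2*(-253 + 2863 - 2215962))) - 21120*(-1/337792) = -20543/((½)/(-2213352)) + 165/2639 = -20543/((½)*(-1/2213352)) + 165/2639 = -20543/(-1/4426704) + 165/2639 = -20543*(-4426704) + 165/2639 = 90937780272 + 165/2639 = 239984802137973/2639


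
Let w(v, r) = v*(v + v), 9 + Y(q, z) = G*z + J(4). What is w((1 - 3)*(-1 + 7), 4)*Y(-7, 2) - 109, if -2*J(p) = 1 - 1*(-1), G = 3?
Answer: -1261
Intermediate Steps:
J(p) = -1 (J(p) = -(1 - 1*(-1))/2 = -(1 + 1)/2 = -1/2*2 = -1)
Y(q, z) = -10 + 3*z (Y(q, z) = -9 + (3*z - 1) = -9 + (-1 + 3*z) = -10 + 3*z)
w(v, r) = 2*v**2 (w(v, r) = v*(2*v) = 2*v**2)
w((1 - 3)*(-1 + 7), 4)*Y(-7, 2) - 109 = (2*((1 - 3)*(-1 + 7))**2)*(-10 + 3*2) - 109 = (2*(-2*6)**2)*(-10 + 6) - 109 = (2*(-12)**2)*(-4) - 109 = (2*144)*(-4) - 109 = 288*(-4) - 109 = -1152 - 109 = -1261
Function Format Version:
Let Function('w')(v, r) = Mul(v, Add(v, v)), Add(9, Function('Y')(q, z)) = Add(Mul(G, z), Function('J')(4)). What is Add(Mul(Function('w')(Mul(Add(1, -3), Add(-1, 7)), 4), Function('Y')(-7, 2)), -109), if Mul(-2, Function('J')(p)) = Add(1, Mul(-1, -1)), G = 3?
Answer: -1261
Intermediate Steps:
Function('J')(p) = -1 (Function('J')(p) = Mul(Rational(-1, 2), Add(1, Mul(-1, -1))) = Mul(Rational(-1, 2), Add(1, 1)) = Mul(Rational(-1, 2), 2) = -1)
Function('Y')(q, z) = Add(-10, Mul(3, z)) (Function('Y')(q, z) = Add(-9, Add(Mul(3, z), -1)) = Add(-9, Add(-1, Mul(3, z))) = Add(-10, Mul(3, z)))
Function('w')(v, r) = Mul(2, Pow(v, 2)) (Function('w')(v, r) = Mul(v, Mul(2, v)) = Mul(2, Pow(v, 2)))
Add(Mul(Function('w')(Mul(Add(1, -3), Add(-1, 7)), 4), Function('Y')(-7, 2)), -109) = Add(Mul(Mul(2, Pow(Mul(Add(1, -3), Add(-1, 7)), 2)), Add(-10, Mul(3, 2))), -109) = Add(Mul(Mul(2, Pow(Mul(-2, 6), 2)), Add(-10, 6)), -109) = Add(Mul(Mul(2, Pow(-12, 2)), -4), -109) = Add(Mul(Mul(2, 144), -4), -109) = Add(Mul(288, -4), -109) = Add(-1152, -109) = -1261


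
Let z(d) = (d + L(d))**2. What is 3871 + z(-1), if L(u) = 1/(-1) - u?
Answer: 3872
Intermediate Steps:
L(u) = -1 - u
z(d) = 1 (z(d) = (d + (-1 - d))**2 = (-1)**2 = 1)
3871 + z(-1) = 3871 + 1 = 3872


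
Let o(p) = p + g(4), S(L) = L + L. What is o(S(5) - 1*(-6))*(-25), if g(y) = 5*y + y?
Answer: -1000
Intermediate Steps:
g(y) = 6*y
S(L) = 2*L
o(p) = 24 + p (o(p) = p + 6*4 = p + 24 = 24 + p)
o(S(5) - 1*(-6))*(-25) = (24 + (2*5 - 1*(-6)))*(-25) = (24 + (10 + 6))*(-25) = (24 + 16)*(-25) = 40*(-25) = -1000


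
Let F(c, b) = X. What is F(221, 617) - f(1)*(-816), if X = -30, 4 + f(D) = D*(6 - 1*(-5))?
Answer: 5682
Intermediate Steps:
f(D) = -4 + 11*D (f(D) = -4 + D*(6 - 1*(-5)) = -4 + D*(6 + 5) = -4 + D*11 = -4 + 11*D)
F(c, b) = -30
F(221, 617) - f(1)*(-816) = -30 - (-4 + 11*1)*(-816) = -30 - (-4 + 11)*(-816) = -30 - 7*(-816) = -30 - 1*(-5712) = -30 + 5712 = 5682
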